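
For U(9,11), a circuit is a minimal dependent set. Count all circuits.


In U(9,11), circuits are the (10)-element subsets.
Any set of 10 elements is dependent, and removing any one element gives
an independent set of size 9, so it is a minimal dependent set.
Number of circuits = C(11,10) = 11! / (10! * 1!) = 11.

11


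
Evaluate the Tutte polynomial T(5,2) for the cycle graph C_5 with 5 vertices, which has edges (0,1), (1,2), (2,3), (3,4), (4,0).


T(C_5; x,y) = x + x^2 + ... + x^(4) + y.
T(5,2) = 5^1 + 5^2 + 5^3 + 5^4 + 2
= 5 + 25 + 125 + 625 + 2
= 782.

782


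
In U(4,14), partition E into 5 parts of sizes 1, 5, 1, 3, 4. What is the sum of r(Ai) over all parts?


r(Ai) = min(|Ai|, 4) for each part.
Sum = min(1,4) + min(5,4) + min(1,4) + min(3,4) + min(4,4)
    = 1 + 4 + 1 + 3 + 4
    = 13.

13


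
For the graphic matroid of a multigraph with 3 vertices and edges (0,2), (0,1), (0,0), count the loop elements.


In a graphic matroid, a loop is a self-loop edge (u,u) with rank 0.
Examining all 3 edges for self-loops...
Self-loops found: (0,0)
Number of loops = 1.

1


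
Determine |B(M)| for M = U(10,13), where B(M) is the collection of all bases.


Bases of U(10,13) are all 10-element subsets of the 13-element ground set.
Number of bases = C(13,10).
C(13,10) = 13! / (10! * 3!) = 286.

286


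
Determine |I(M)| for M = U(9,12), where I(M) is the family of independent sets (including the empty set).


Independent sets of U(9,12) are all subsets of size <= 9.
Count = (12 choose 0) + (12 choose 1) + (12 choose 2) + (12 choose 3) + (12 choose 4) + (12 choose 5) + (12 choose 6) + (12 choose 7) + (12 choose 8) + (12 choose 9)
     = 1 + 12 + 66 + 220 + 495 + 792 + 924 + 792 + 495 + 220
     = 4017.

4017


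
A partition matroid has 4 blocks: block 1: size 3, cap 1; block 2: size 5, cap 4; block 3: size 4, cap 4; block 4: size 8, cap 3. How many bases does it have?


A basis picks exactly ci elements from block i.
Number of bases = product of C(|Si|, ci).
= C(3,1) * C(5,4) * C(4,4) * C(8,3)
= 3 * 5 * 1 * 56
= 840.

840


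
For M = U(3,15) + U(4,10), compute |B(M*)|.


(M1+M2)* = M1* + M2*.
M1* = U(12,15), bases: C(15,12) = 455.
M2* = U(6,10), bases: C(10,6) = 210.
|B(M*)| = 455 * 210 = 95550.

95550


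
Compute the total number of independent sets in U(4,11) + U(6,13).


For a direct sum, |I(M1+M2)| = |I(M1)| * |I(M2)|.
|I(U(4,11))| = sum C(11,k) for k=0..4 = 562.
|I(U(6,13))| = sum C(13,k) for k=0..6 = 4096.
Total = 562 * 4096 = 2301952.

2301952


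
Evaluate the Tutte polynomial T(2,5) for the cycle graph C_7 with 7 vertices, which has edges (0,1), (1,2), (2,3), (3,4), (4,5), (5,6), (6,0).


T(C_7; x,y) = x + x^2 + ... + x^(6) + y.
T(2,5) = 2^1 + 2^2 + 2^3 + 2^4 + 2^5 + 2^6 + 5
= 2 + 4 + 8 + 16 + 32 + 64 + 5
= 131.

131


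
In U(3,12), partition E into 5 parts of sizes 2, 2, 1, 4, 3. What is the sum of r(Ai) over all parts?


r(Ai) = min(|Ai|, 3) for each part.
Sum = min(2,3) + min(2,3) + min(1,3) + min(4,3) + min(3,3)
    = 2 + 2 + 1 + 3 + 3
    = 11.

11


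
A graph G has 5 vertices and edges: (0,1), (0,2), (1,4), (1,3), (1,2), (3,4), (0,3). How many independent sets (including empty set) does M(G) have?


An independent set in a graphic matroid is an acyclic edge subset.
G has 5 vertices and 7 edges.
Enumerate all 2^7 = 128 subsets, checking for acyclicity.
Total independent sets = 82.

82


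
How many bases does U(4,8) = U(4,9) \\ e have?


Deleting e from U(4,9) gives U(4,8) since n > r.
Bases of U(4,8) = C(8,4) = (8 * 7 * 6 * 5) / (1 * 2 * 3 * 4) = 70.

70


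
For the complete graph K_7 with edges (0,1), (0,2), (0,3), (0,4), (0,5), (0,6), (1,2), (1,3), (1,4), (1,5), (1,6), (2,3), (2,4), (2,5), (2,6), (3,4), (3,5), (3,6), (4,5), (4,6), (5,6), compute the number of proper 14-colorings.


P(K_7, k) = k(k-1)(k-2)...(k-6).
P(14) = (14) * (13) * (12) * (11) * (10) * (9) * (8) = 17297280.

17297280


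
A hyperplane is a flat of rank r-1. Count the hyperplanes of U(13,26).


Hyperplanes of U(13,26) are flats of rank 12.
In a uniform matroid, these are exactly the (12)-element subsets.
Count = (26 choose 12) = 9657700.

9657700


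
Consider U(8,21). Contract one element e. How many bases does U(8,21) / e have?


Contracting e from U(8,21) gives U(7,20).
Bases of U(7,20) = C(20,7) = 20! / (7! * 13!) = 77520.

77520


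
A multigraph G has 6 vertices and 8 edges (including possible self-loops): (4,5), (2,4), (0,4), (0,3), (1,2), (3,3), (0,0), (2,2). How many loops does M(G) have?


In a graphic matroid, a loop is a self-loop edge (u,u) with rank 0.
Examining all 8 edges for self-loops...
Self-loops found: (3,3), (0,0), (2,2)
Number of loops = 3.

3


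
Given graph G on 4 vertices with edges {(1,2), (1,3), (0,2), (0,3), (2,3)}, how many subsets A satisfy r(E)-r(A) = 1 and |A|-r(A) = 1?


R(x,y) = sum over A in 2^E of x^(r(E)-r(A)) * y^(|A|-r(A)).
G has 4 vertices, 5 edges. r(E) = 3.
Enumerate all 2^5 = 32 subsets.
Count subsets with r(E)-r(A)=1 and |A|-r(A)=1: 2.

2


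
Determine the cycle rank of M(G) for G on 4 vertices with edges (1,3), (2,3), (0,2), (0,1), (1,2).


Cycle rank (nullity) = |E| - r(M) = |E| - (|V| - c).
|E| = 5, |V| = 4, c = 1.
Nullity = 5 - (4 - 1) = 5 - 3 = 2.

2


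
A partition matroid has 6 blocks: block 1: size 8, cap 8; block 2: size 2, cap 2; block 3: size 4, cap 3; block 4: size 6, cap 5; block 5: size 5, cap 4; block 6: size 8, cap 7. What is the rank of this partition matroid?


Rank of a partition matroid = sum of min(|Si|, ci) for each block.
= min(8,8) + min(2,2) + min(4,3) + min(6,5) + min(5,4) + min(8,7)
= 8 + 2 + 3 + 5 + 4 + 7
= 29.

29


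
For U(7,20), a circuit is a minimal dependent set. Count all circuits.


In U(7,20), circuits are the (8)-element subsets.
Any set of 8 elements is dependent, and removing any one element gives
an independent set of size 7, so it is a minimal dependent set.
Number of circuits = C(20,8) = 20! / (8! * 12!) = 125970.

125970


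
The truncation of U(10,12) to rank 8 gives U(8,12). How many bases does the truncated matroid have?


Truncating U(10,12) to rank 8 gives U(8,12).
Bases of U(8,12) are all 8-element subsets of 12 elements.
Number of bases = C(12,8) = 495.

495


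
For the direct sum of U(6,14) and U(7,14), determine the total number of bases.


Bases of a direct sum M1 + M2: |B| = |B(M1)| * |B(M2)|.
|B(U(6,14))| = C(14,6) = 3003.
|B(U(7,14))| = C(14,7) = 3432.
Total bases = 3003 * 3432 = 10306296.

10306296


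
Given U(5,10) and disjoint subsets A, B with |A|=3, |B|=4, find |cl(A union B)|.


|A union B| = 3 + 4 = 7 (disjoint).
In U(5,10), cl(S) = S if |S| < 5, else cl(S) = E.
Since 7 >= 5, cl(A union B) = E.
|cl(A union B)| = 10.

10


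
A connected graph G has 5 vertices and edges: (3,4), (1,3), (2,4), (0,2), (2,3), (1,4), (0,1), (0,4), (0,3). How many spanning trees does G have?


By Kirchhoff's matrix tree theorem, the number of spanning trees equals
the determinant of any cofactor of the Laplacian matrix L.
G has 5 vertices and 9 edges.
Computing the (4 x 4) cofactor determinant gives 75.

75


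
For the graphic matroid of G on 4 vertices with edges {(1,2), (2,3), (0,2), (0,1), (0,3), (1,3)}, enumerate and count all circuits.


A circuit in a graphic matroid = edge set of a simple cycle.
G has 4 vertices and 6 edges.
Enumerating all minimal edge subsets forming cycles...
Total circuits found: 7.

7


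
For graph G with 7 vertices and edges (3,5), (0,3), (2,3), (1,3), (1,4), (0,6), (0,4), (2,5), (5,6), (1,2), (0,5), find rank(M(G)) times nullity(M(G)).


r(M) = |V| - c = 7 - 1 = 6.
nullity = |E| - r(M) = 11 - 6 = 5.
Product = 6 * 5 = 30.

30


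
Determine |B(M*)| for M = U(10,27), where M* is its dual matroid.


The dual of U(r,n) is U(n-r, n) = U(17,27).
Bases of U(17,27) are all (17)-element subsets.
|B(M*)| = (27 choose 17) = 8436285.

8436285


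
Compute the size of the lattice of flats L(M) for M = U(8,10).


Flats of U(8,10): every subset of size < 8 is a flat, plus E itself.
Count = C(10,0) + C(10,1) + C(10,2) + C(10,3) + C(10,4) + C(10,5) + C(10,6) + C(10,7) + 1
     = 1 + 10 + 45 + 120 + 210 + 252 + 210 + 120 + 1
     = 969.

969


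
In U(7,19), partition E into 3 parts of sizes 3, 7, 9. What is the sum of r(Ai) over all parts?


r(Ai) = min(|Ai|, 7) for each part.
Sum = min(3,7) + min(7,7) + min(9,7)
    = 3 + 7 + 7
    = 17.

17


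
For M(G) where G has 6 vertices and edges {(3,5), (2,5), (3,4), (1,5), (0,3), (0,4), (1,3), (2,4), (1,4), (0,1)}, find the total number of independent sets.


An independent set in a graphic matroid is an acyclic edge subset.
G has 6 vertices and 10 edges.
Enumerate all 2^10 = 1024 subsets, checking for acyclicity.
Total independent sets = 454.

454


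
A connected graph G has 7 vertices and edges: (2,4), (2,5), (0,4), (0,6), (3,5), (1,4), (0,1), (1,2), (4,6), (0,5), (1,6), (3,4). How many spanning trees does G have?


By Kirchhoff's matrix tree theorem, the number of spanning trees equals
the determinant of any cofactor of the Laplacian matrix L.
G has 7 vertices and 12 edges.
Computing the (6 x 6) cofactor determinant gives 324.

324


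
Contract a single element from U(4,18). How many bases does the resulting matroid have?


Contracting e from U(4,18) gives U(3,17).
Bases of U(3,17) = (17 choose 3) = 680.

680


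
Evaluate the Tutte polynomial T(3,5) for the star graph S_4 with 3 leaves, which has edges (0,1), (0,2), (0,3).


A star on 4 vertices is a tree with 3 edges.
T(x,y) = x^(3) for any tree.
T(3,5) = 3^3 = 27.

27


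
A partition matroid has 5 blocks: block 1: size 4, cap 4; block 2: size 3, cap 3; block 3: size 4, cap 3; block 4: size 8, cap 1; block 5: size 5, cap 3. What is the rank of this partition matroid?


Rank of a partition matroid = sum of min(|Si|, ci) for each block.
= min(4,4) + min(3,3) + min(4,3) + min(8,1) + min(5,3)
= 4 + 3 + 3 + 1 + 3
= 14.

14


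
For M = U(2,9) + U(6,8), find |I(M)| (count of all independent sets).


For a direct sum, |I(M1+M2)| = |I(M1)| * |I(M2)|.
|I(U(2,9))| = sum C(9,k) for k=0..2 = 46.
|I(U(6,8))| = sum C(8,k) for k=0..6 = 247.
Total = 46 * 247 = 11362.

11362


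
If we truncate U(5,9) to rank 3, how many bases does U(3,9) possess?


Truncating U(5,9) to rank 3 gives U(3,9).
Bases of U(3,9) are all 3-element subsets of 9 elements.
Number of bases = C(9,3) = 9! / (3! * 6!) = 84.

84


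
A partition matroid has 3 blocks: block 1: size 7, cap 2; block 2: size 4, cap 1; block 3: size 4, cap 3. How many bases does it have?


A basis picks exactly ci elements from block i.
Number of bases = product of C(|Si|, ci).
= C(7,2) * C(4,1) * C(4,3)
= 21 * 4 * 4
= 336.

336


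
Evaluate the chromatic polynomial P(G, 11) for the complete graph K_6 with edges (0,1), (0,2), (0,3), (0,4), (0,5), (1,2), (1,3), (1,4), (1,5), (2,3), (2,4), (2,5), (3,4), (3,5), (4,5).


P(K_6, k) = k(k-1)(k-2)...(k-5).
P(11) = (11) * (10) * (9) * (8) * (7) * (6) = 332640.

332640


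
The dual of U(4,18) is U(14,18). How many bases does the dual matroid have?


The dual of U(r,n) is U(n-r, n) = U(14,18).
Bases of U(14,18) are all (14)-element subsets.
|B(M*)| = (18 choose 14) = 3060.

3060


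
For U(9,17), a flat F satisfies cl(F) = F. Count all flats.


Flats of U(9,17): every subset of size < 9 is a flat, plus E itself.
Count = C(17,0) + C(17,1) + C(17,2) + C(17,3) + C(17,4) + C(17,5) + C(17,6) + C(17,7) + C(17,8) + 1
     = 1 + 17 + 136 + 680 + 2380 + 6188 + 12376 + 19448 + 24310 + 1
     = 65537.

65537


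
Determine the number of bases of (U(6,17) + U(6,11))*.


(M1+M2)* = M1* + M2*.
M1* = U(11,17), bases: C(17,11) = 12376.
M2* = U(5,11), bases: C(11,5) = 462.
|B(M*)| = 12376 * 462 = 5717712.

5717712


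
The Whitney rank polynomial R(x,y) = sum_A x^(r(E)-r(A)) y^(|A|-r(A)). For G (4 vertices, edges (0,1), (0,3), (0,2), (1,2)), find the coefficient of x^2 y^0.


R(x,y) = sum over A in 2^E of x^(r(E)-r(A)) * y^(|A|-r(A)).
G has 4 vertices, 4 edges. r(E) = 3.
Enumerate all 2^4 = 16 subsets.
Count subsets with r(E)-r(A)=2 and |A|-r(A)=0: 4.

4


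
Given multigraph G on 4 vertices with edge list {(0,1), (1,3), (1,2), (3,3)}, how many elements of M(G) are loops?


In a graphic matroid, a loop is a self-loop edge (u,u) with rank 0.
Examining all 4 edges for self-loops...
Self-loops found: (3,3)
Number of loops = 1.

1


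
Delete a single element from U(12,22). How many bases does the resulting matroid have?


Deleting e from U(12,22) gives U(12,21) since n > r.
Bases of U(12,21) = C(21,12) = 21! / (12! * 9!) = 293930.

293930


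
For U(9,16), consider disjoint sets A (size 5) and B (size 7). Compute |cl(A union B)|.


|A union B| = 5 + 7 = 12 (disjoint).
In U(9,16), cl(S) = S if |S| < 9, else cl(S) = E.
Since 12 >= 9, cl(A union B) = E.
|cl(A union B)| = 16.

16


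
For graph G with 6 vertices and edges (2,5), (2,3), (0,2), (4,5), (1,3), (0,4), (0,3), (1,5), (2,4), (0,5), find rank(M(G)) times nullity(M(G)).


r(M) = |V| - c = 6 - 1 = 5.
nullity = |E| - r(M) = 10 - 5 = 5.
Product = 5 * 5 = 25.

25


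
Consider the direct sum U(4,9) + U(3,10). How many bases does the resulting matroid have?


Bases of a direct sum M1 + M2: |B| = |B(M1)| * |B(M2)|.
|B(U(4,9))| = C(9,4) = 126.
|B(U(3,10))| = C(10,3) = 120.
Total bases = 126 * 120 = 15120.

15120


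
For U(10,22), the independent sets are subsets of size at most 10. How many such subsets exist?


Independent sets of U(10,22) are all subsets of size <= 10.
Count = C(22,0) + C(22,1) + C(22,2) + C(22,3) + C(22,4) + C(22,5) + C(22,6) + C(22,7) + C(22,8) + C(22,9) + C(22,10)
     = 1 + 22 + 231 + 1540 + 7315 + 26334 + 74613 + 170544 + 319770 + 497420 + 646646
     = 1744436.

1744436


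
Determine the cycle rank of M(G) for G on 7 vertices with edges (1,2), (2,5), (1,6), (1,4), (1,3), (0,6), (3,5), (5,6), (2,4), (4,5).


Cycle rank (nullity) = |E| - r(M) = |E| - (|V| - c).
|E| = 10, |V| = 7, c = 1.
Nullity = 10 - (7 - 1) = 10 - 6 = 4.

4


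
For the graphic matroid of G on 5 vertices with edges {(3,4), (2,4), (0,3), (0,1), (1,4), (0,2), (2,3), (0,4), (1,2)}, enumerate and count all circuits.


A circuit in a graphic matroid = edge set of a simple cycle.
G has 5 vertices and 9 edges.
Enumerating all minimal edge subsets forming cycles...
Total circuits found: 22.

22


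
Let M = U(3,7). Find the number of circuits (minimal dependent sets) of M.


In U(3,7), circuits are the (4)-element subsets.
Any set of 4 elements is dependent, and removing any one element gives
an independent set of size 3, so it is a minimal dependent set.
Number of circuits = (7 choose 4) = 35.

35


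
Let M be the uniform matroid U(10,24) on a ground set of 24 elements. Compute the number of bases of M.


Bases of U(10,24) are all 10-element subsets of the 24-element ground set.
Number of bases = C(24,10).
(24 choose 10) = 1961256.

1961256


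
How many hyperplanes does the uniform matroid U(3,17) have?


Hyperplanes of U(3,17) are flats of rank 2.
In a uniform matroid, these are exactly the (2)-element subsets.
Count = C(17,2) = 17! / (2! * 15!) = 136.

136


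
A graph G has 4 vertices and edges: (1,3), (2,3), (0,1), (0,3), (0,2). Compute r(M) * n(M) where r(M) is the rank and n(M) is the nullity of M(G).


r(M) = |V| - c = 4 - 1 = 3.
nullity = |E| - r(M) = 5 - 3 = 2.
Product = 3 * 2 = 6.

6


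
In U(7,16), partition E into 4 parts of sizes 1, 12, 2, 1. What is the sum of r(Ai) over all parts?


r(Ai) = min(|Ai|, 7) for each part.
Sum = min(1,7) + min(12,7) + min(2,7) + min(1,7)
    = 1 + 7 + 2 + 1
    = 11.

11


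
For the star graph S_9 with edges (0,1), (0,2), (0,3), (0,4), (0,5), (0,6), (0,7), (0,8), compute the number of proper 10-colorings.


P(tree, k) = k * (k-1)^(8) for any tree on 9 vertices.
P(10) = 10 * 9^8 = 10 * 43046721 = 430467210.

430467210


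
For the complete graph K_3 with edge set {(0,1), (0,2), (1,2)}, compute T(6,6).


T(K_3; x,y) = x^2 + x + y.
T(6,6) = 36 + 6 + 6 = 48.

48


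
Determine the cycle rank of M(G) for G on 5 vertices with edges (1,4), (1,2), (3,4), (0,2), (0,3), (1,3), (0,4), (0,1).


Cycle rank (nullity) = |E| - r(M) = |E| - (|V| - c).
|E| = 8, |V| = 5, c = 1.
Nullity = 8 - (5 - 1) = 8 - 4 = 4.

4


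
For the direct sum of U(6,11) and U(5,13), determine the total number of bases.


Bases of a direct sum M1 + M2: |B| = |B(M1)| * |B(M2)|.
|B(U(6,11))| = C(11,6) = 462.
|B(U(5,13))| = C(13,5) = 1287.
Total bases = 462 * 1287 = 594594.

594594


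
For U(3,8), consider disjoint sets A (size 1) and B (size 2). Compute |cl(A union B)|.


|A union B| = 1 + 2 = 3 (disjoint).
In U(3,8), cl(S) = S if |S| < 3, else cl(S) = E.
Since 3 >= 3, cl(A union B) = E.
|cl(A union B)| = 8.

8


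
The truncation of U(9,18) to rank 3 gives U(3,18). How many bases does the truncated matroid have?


Truncating U(9,18) to rank 3 gives U(3,18).
Bases of U(3,18) are all 3-element subsets of 18 elements.
Number of bases = C(18,3) = 18! / (3! * 15!) = 816.

816


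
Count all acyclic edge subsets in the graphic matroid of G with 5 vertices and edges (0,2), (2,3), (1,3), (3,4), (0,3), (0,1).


An independent set in a graphic matroid is an acyclic edge subset.
G has 5 vertices and 6 edges.
Enumerate all 2^6 = 64 subsets, checking for acyclicity.
Total independent sets = 48.

48


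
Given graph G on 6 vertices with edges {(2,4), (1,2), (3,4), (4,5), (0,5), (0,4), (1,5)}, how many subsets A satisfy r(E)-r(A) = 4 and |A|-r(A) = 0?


R(x,y) = sum over A in 2^E of x^(r(E)-r(A)) * y^(|A|-r(A)).
G has 6 vertices, 7 edges. r(E) = 5.
Enumerate all 2^7 = 128 subsets.
Count subsets with r(E)-r(A)=4 and |A|-r(A)=0: 7.

7


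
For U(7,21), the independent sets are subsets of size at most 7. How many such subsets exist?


Independent sets of U(7,21) are all subsets of size <= 7.
Count = C(21,0) + C(21,1) + C(21,2) + C(21,3) + C(21,4) + C(21,5) + C(21,6) + C(21,7)
     = 1 + 21 + 210 + 1330 + 5985 + 20349 + 54264 + 116280
     = 198440.

198440


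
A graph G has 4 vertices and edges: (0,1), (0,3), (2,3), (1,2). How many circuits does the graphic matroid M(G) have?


A circuit in a graphic matroid = edge set of a simple cycle.
G has 4 vertices and 4 edges.
Enumerating all minimal edge subsets forming cycles...
Total circuits found: 1.

1


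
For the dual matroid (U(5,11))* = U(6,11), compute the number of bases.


The dual of U(r,n) is U(n-r, n) = U(6,11).
Bases of U(6,11) are all (6)-element subsets.
|B(M*)| = C(11,6) = 462.

462


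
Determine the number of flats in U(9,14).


Flats of U(9,14): every subset of size < 9 is a flat, plus E itself.
Count = (14 choose 0) + (14 choose 1) + (14 choose 2) + (14 choose 3) + (14 choose 4) + (14 choose 5) + (14 choose 6) + (14 choose 7) + (14 choose 8) + 1
     = 1 + 14 + 91 + 364 + 1001 + 2002 + 3003 + 3432 + 3003 + 1
     = 12912.

12912


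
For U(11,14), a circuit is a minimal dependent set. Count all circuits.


In U(11,14), circuits are the (12)-element subsets.
Any set of 12 elements is dependent, and removing any one element gives
an independent set of size 11, so it is a minimal dependent set.
Number of circuits = C(14,12) = 14! / (12! * 2!) = 91.

91


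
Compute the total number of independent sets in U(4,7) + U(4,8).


For a direct sum, |I(M1+M2)| = |I(M1)| * |I(M2)|.
|I(U(4,7))| = sum C(7,k) for k=0..4 = 99.
|I(U(4,8))| = sum C(8,k) for k=0..4 = 163.
Total = 99 * 163 = 16137.

16137


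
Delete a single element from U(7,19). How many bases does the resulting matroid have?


Deleting e from U(7,19) gives U(7,18) since n > r.
Bases of U(7,18) = C(18,7) = 18! / (7! * 11!) = 31824.

31824


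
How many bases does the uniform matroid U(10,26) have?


Bases of U(10,26) are all 10-element subsets of the 26-element ground set.
Number of bases = C(26,10).
C(26,10) = 26! / (10! * 16!) = 5311735.

5311735


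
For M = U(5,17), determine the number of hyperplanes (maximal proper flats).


Hyperplanes of U(5,17) are flats of rank 4.
In a uniform matroid, these are exactly the (4)-element subsets.
Count = C(17,4) = (17 * 16 * 15 * 14) / (1 * 2 * 3 * 4) = 2380.

2380


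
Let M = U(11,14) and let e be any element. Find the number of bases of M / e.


Contracting e from U(11,14) gives U(10,13).
Bases of U(10,13) = C(13,10) = 286.

286


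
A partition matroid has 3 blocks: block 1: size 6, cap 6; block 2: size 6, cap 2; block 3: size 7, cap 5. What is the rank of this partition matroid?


Rank of a partition matroid = sum of min(|Si|, ci) for each block.
= min(6,6) + min(6,2) + min(7,5)
= 6 + 2 + 5
= 13.

13


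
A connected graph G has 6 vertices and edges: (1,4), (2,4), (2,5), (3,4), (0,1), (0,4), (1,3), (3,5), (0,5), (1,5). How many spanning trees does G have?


By Kirchhoff's matrix tree theorem, the number of spanning trees equals
the determinant of any cofactor of the Laplacian matrix L.
G has 6 vertices and 10 edges.
Computing the (5 x 5) cofactor determinant gives 120.

120


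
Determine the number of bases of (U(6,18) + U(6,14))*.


(M1+M2)* = M1* + M2*.
M1* = U(12,18), bases: C(18,12) = 18564.
M2* = U(8,14), bases: C(14,8) = 3003.
|B(M*)| = 18564 * 3003 = 55747692.

55747692


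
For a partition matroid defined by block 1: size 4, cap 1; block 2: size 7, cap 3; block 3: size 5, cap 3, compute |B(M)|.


A basis picks exactly ci elements from block i.
Number of bases = product of C(|Si|, ci).
= C(4,1) * C(7,3) * C(5,3)
= 4 * 35 * 10
= 1400.

1400


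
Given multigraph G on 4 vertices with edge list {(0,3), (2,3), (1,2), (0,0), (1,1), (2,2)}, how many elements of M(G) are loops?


In a graphic matroid, a loop is a self-loop edge (u,u) with rank 0.
Examining all 6 edges for self-loops...
Self-loops found: (0,0), (1,1), (2,2)
Number of loops = 3.

3


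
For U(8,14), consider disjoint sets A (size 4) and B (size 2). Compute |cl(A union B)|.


|A union B| = 4 + 2 = 6 (disjoint).
In U(8,14), cl(S) = S if |S| < 8, else cl(S) = E.
Since 6 < 8, cl(A union B) = A union B.
|cl(A union B)| = 6.

6


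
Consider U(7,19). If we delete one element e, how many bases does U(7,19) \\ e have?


Deleting e from U(7,19) gives U(7,18) since n > r.
Bases of U(7,18) = (18 choose 7) = 31824.

31824


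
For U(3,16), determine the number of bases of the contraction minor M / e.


Contracting e from U(3,16) gives U(2,15).
Bases of U(2,15) = C(15,2) = (15 * 14) / (1 * 2) = 105.

105


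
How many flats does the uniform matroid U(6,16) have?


Flats of U(6,16): every subset of size < 6 is a flat, plus E itself.
Count = (16 choose 0) + (16 choose 1) + (16 choose 2) + (16 choose 3) + (16 choose 4) + (16 choose 5) + 1
     = 1 + 16 + 120 + 560 + 1820 + 4368 + 1
     = 6886.

6886


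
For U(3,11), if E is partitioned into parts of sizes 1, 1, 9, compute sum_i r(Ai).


r(Ai) = min(|Ai|, 3) for each part.
Sum = min(1,3) + min(1,3) + min(9,3)
    = 1 + 1 + 3
    = 5.

5


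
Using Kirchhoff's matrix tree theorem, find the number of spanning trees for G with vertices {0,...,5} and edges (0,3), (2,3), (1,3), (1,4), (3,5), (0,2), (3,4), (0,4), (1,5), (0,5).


By Kirchhoff's matrix tree theorem, the number of spanning trees equals
the determinant of any cofactor of the Laplacian matrix L.
G has 6 vertices and 10 edges.
Computing the (5 x 5) cofactor determinant gives 111.

111


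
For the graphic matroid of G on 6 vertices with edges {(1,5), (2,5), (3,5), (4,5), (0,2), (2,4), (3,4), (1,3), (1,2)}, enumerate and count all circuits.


A circuit in a graphic matroid = edge set of a simple cycle.
G has 6 vertices and 9 edges.
Enumerating all minimal edge subsets forming cycles...
Total circuits found: 13.

13


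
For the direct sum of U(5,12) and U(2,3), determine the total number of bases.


Bases of a direct sum M1 + M2: |B| = |B(M1)| * |B(M2)|.
|B(U(5,12))| = C(12,5) = 792.
|B(U(2,3))| = C(3,2) = 3.
Total bases = 792 * 3 = 2376.

2376


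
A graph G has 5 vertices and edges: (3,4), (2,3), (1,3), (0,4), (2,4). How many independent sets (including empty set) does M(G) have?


An independent set in a graphic matroid is an acyclic edge subset.
G has 5 vertices and 5 edges.
Enumerate all 2^5 = 32 subsets, checking for acyclicity.
Total independent sets = 28.

28


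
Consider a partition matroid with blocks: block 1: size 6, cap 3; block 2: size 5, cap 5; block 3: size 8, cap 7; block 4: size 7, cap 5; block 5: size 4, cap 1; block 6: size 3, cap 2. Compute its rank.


Rank of a partition matroid = sum of min(|Si|, ci) for each block.
= min(6,3) + min(5,5) + min(8,7) + min(7,5) + min(4,1) + min(3,2)
= 3 + 5 + 7 + 5 + 1 + 2
= 23.

23


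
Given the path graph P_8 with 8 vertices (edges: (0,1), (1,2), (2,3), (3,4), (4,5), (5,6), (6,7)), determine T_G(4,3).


A path on 8 vertices is a tree with 7 edges.
T(x,y) = x^(7) for any tree.
T(4,3) = 4^7 = 16384.

16384


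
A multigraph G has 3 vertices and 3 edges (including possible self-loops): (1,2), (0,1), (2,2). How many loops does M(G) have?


In a graphic matroid, a loop is a self-loop edge (u,u) with rank 0.
Examining all 3 edges for self-loops...
Self-loops found: (2,2)
Number of loops = 1.

1


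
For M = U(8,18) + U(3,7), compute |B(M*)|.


(M1+M2)* = M1* + M2*.
M1* = U(10,18), bases: C(18,10) = 43758.
M2* = U(4,7), bases: C(7,4) = 35.
|B(M*)| = 43758 * 35 = 1531530.

1531530


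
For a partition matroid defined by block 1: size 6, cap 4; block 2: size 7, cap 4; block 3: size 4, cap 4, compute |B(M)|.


A basis picks exactly ci elements from block i.
Number of bases = product of C(|Si|, ci).
= C(6,4) * C(7,4) * C(4,4)
= 15 * 35 * 1
= 525.

525


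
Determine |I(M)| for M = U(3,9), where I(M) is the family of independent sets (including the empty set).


Independent sets of U(3,9) are all subsets of size <= 3.
Count = (9 choose 0) + (9 choose 1) + (9 choose 2) + (9 choose 3)
     = 1 + 9 + 36 + 84
     = 130.

130


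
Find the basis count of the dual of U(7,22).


The dual of U(r,n) is U(n-r, n) = U(15,22).
Bases of U(15,22) are all (15)-element subsets.
|B(M*)| = C(22,15) = 22! / (15! * 7!) = 170544.

170544


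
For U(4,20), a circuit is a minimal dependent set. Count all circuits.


In U(4,20), circuits are the (5)-element subsets.
Any set of 5 elements is dependent, and removing any one element gives
an independent set of size 4, so it is a minimal dependent set.
Number of circuits = (20 choose 5) = 15504.

15504


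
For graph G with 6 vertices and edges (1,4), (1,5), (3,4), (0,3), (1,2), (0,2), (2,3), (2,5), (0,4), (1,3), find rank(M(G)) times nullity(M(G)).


r(M) = |V| - c = 6 - 1 = 5.
nullity = |E| - r(M) = 10 - 5 = 5.
Product = 5 * 5 = 25.

25


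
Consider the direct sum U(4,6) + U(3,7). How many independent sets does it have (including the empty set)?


For a direct sum, |I(M1+M2)| = |I(M1)| * |I(M2)|.
|I(U(4,6))| = sum C(6,k) for k=0..4 = 57.
|I(U(3,7))| = sum C(7,k) for k=0..3 = 64.
Total = 57 * 64 = 3648.

3648


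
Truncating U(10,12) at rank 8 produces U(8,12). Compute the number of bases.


Truncating U(10,12) to rank 8 gives U(8,12).
Bases of U(8,12) are all 8-element subsets of 12 elements.
Number of bases = (12 choose 8) = 495.

495


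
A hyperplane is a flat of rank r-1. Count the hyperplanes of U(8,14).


Hyperplanes of U(8,14) are flats of rank 7.
In a uniform matroid, these are exactly the (7)-element subsets.
Count = C(14,7) = 14! / (7! * 7!) = 3432.

3432


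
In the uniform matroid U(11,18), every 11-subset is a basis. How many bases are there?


Bases of U(11,18) are all 11-element subsets of the 18-element ground set.
Number of bases = C(18,11).
(18 choose 11) = 31824.

31824


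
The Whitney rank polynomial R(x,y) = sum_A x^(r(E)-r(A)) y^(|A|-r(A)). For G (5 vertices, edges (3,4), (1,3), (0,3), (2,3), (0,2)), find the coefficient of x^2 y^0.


R(x,y) = sum over A in 2^E of x^(r(E)-r(A)) * y^(|A|-r(A)).
G has 5 vertices, 5 edges. r(E) = 4.
Enumerate all 2^5 = 32 subsets.
Count subsets with r(E)-r(A)=2 and |A|-r(A)=0: 10.

10


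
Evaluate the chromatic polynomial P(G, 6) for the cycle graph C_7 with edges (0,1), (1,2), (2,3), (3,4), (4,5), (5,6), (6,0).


P(C_7, k) = (k-1)^7 + (-1)^7*(k-1).
P(6) = (5)^7 - 5
= 78125 - 5 = 78120.

78120


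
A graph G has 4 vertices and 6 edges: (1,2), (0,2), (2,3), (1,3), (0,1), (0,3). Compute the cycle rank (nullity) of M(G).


Cycle rank (nullity) = |E| - r(M) = |E| - (|V| - c).
|E| = 6, |V| = 4, c = 1.
Nullity = 6 - (4 - 1) = 6 - 3 = 3.

3


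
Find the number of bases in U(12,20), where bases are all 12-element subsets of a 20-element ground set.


Bases of U(12,20) are all 12-element subsets of the 20-element ground set.
Number of bases = C(20,12).
C(20,12) = 20! / (12! * 8!) = 125970.

125970


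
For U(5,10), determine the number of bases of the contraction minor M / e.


Contracting e from U(5,10) gives U(4,9).
Bases of U(4,9) = (9 choose 4) = 126.

126


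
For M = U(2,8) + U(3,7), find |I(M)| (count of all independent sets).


For a direct sum, |I(M1+M2)| = |I(M1)| * |I(M2)|.
|I(U(2,8))| = sum C(8,k) for k=0..2 = 37.
|I(U(3,7))| = sum C(7,k) for k=0..3 = 64.
Total = 37 * 64 = 2368.

2368


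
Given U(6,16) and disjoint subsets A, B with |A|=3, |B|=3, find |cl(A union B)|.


|A union B| = 3 + 3 = 6 (disjoint).
In U(6,16), cl(S) = S if |S| < 6, else cl(S) = E.
Since 6 >= 6, cl(A union B) = E.
|cl(A union B)| = 16.

16


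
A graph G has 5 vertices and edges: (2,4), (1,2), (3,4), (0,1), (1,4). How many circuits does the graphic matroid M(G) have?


A circuit in a graphic matroid = edge set of a simple cycle.
G has 5 vertices and 5 edges.
Enumerating all minimal edge subsets forming cycles...
Total circuits found: 1.

1


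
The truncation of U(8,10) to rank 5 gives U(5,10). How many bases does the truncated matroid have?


Truncating U(8,10) to rank 5 gives U(5,10).
Bases of U(5,10) are all 5-element subsets of 10 elements.
Number of bases = (10 choose 5) = 252.

252


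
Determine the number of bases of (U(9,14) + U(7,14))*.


(M1+M2)* = M1* + M2*.
M1* = U(5,14), bases: C(14,5) = 2002.
M2* = U(7,14), bases: C(14,7) = 3432.
|B(M*)| = 2002 * 3432 = 6870864.

6870864


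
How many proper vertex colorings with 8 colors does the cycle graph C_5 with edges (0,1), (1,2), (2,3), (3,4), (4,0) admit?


P(C_5, k) = (k-1)^5 + (-1)^5*(k-1).
P(8) = (7)^5 - 7
= 16807 - 7 = 16800.

16800


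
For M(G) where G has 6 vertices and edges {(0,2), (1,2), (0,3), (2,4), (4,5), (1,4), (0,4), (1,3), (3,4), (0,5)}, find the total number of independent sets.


An independent set in a graphic matroid is an acyclic edge subset.
G has 6 vertices and 10 edges.
Enumerate all 2^10 = 1024 subsets, checking for acyclicity.
Total independent sets = 450.

450


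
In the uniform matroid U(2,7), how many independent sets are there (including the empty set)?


Independent sets of U(2,7) are all subsets of size <= 2.
Count = (7 choose 0) + (7 choose 1) + (7 choose 2)
     = 1 + 7 + 21
     = 29.

29


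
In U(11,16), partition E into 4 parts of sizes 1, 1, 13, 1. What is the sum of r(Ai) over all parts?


r(Ai) = min(|Ai|, 11) for each part.
Sum = min(1,11) + min(1,11) + min(13,11) + min(1,11)
    = 1 + 1 + 11 + 1
    = 14.

14


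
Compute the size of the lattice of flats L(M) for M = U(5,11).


Flats of U(5,11): every subset of size < 5 is a flat, plus E itself.
Count = C(11,0) + C(11,1) + C(11,2) + C(11,3) + C(11,4) + 1
     = 1 + 11 + 55 + 165 + 330 + 1
     = 563.

563


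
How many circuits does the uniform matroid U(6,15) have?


In U(6,15), circuits are the (7)-element subsets.
Any set of 7 elements is dependent, and removing any one element gives
an independent set of size 6, so it is a minimal dependent set.
Number of circuits = (15 choose 7) = 6435.

6435


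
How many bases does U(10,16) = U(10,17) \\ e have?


Deleting e from U(10,17) gives U(10,16) since n > r.
Bases of U(10,16) = C(16,10) = 16! / (10! * 6!) = 8008.

8008


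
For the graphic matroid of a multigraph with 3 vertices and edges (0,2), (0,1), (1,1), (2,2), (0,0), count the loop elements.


In a graphic matroid, a loop is a self-loop edge (u,u) with rank 0.
Examining all 5 edges for self-loops...
Self-loops found: (1,1), (2,2), (0,0)
Number of loops = 3.

3


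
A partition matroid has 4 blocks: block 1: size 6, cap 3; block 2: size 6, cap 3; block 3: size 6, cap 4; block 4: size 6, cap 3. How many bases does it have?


A basis picks exactly ci elements from block i.
Number of bases = product of C(|Si|, ci).
= C(6,3) * C(6,3) * C(6,4) * C(6,3)
= 20 * 20 * 15 * 20
= 120000.

120000


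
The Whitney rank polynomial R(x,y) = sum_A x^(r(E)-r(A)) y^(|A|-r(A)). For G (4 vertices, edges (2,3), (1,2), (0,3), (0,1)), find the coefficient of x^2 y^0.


R(x,y) = sum over A in 2^E of x^(r(E)-r(A)) * y^(|A|-r(A)).
G has 4 vertices, 4 edges. r(E) = 3.
Enumerate all 2^4 = 16 subsets.
Count subsets with r(E)-r(A)=2 and |A|-r(A)=0: 4.

4


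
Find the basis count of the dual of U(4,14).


The dual of U(r,n) is U(n-r, n) = U(10,14).
Bases of U(10,14) are all (10)-element subsets.
|B(M*)| = C(14,10) = 1001.

1001


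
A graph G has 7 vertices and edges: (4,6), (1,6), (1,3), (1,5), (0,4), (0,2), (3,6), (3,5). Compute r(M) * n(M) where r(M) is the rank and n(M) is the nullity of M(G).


r(M) = |V| - c = 7 - 1 = 6.
nullity = |E| - r(M) = 8 - 6 = 2.
Product = 6 * 2 = 12.

12


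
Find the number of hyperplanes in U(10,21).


Hyperplanes of U(10,21) are flats of rank 9.
In a uniform matroid, these are exactly the (9)-element subsets.
Count = C(21,9) = 293930.

293930


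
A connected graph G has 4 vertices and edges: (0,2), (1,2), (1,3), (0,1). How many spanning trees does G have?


By Kirchhoff's matrix tree theorem, the number of spanning trees equals
the determinant of any cofactor of the Laplacian matrix L.
G has 4 vertices and 4 edges.
Computing the (3 x 3) cofactor determinant gives 3.

3


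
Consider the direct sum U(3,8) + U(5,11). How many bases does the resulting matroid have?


Bases of a direct sum M1 + M2: |B| = |B(M1)| * |B(M2)|.
|B(U(3,8))| = C(8,3) = 56.
|B(U(5,11))| = C(11,5) = 462.
Total bases = 56 * 462 = 25872.

25872


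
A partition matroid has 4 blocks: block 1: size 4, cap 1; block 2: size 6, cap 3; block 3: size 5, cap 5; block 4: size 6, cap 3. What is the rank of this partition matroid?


Rank of a partition matroid = sum of min(|Si|, ci) for each block.
= min(4,1) + min(6,3) + min(5,5) + min(6,3)
= 1 + 3 + 5 + 3
= 12.

12


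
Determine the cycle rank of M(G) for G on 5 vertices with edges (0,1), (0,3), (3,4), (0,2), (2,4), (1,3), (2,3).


Cycle rank (nullity) = |E| - r(M) = |E| - (|V| - c).
|E| = 7, |V| = 5, c = 1.
Nullity = 7 - (5 - 1) = 7 - 4 = 3.

3


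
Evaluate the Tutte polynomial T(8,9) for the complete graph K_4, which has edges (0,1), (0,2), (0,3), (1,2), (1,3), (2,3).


T(K_4; x,y) = x^3 + 3x^2 + 4xy + 2x + y^3 + 3y^2 + 2y.
Substituting x=8, y=9:
= 512 + 192 + 288 + 16 + 729 + 243 + 18
= 1998.

1998


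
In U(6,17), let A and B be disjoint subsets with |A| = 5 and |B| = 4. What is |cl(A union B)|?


|A union B| = 5 + 4 = 9 (disjoint).
In U(6,17), cl(S) = S if |S| < 6, else cl(S) = E.
Since 9 >= 6, cl(A union B) = E.
|cl(A union B)| = 17.

17


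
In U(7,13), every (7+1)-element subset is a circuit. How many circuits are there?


In U(7,13), circuits are the (8)-element subsets.
Any set of 8 elements is dependent, and removing any one element gives
an independent set of size 7, so it is a minimal dependent set.
Number of circuits = C(13,8) = 1287.

1287


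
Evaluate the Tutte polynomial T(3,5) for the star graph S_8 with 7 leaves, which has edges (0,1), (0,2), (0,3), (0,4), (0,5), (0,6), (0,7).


A star on 8 vertices is a tree with 7 edges.
T(x,y) = x^(7) for any tree.
T(3,5) = 3^7 = 2187.

2187


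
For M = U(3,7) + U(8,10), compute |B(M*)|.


(M1+M2)* = M1* + M2*.
M1* = U(4,7), bases: C(7,4) = 35.
M2* = U(2,10), bases: C(10,2) = 45.
|B(M*)| = 35 * 45 = 1575.

1575


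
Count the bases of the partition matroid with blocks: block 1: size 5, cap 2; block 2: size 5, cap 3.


A basis picks exactly ci elements from block i.
Number of bases = product of C(|Si|, ci).
= C(5,2) * C(5,3)
= 10 * 10
= 100.

100


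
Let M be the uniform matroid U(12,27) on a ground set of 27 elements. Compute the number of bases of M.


Bases of U(12,27) are all 12-element subsets of the 27-element ground set.
Number of bases = C(27,12).
C(27,12) = 17383860.

17383860


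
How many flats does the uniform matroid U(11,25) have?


Flats of U(11,25): every subset of size < 11 is a flat, plus E itself.
Count = (25 choose 0) + (25 choose 1) + (25 choose 2) + (25 choose 3) + (25 choose 4) + (25 choose 5) + (25 choose 6) + (25 choose 7) + (25 choose 8) + (25 choose 9) + (25 choose 10) + 1
     = 1 + 25 + 300 + 2300 + 12650 + 53130 + 177100 + 480700 + 1081575 + 2042975 + 3268760 + 1
     = 7119517.

7119517


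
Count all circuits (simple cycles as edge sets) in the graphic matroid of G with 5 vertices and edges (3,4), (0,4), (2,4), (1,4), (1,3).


A circuit in a graphic matroid = edge set of a simple cycle.
G has 5 vertices and 5 edges.
Enumerating all minimal edge subsets forming cycles...
Total circuits found: 1.

1


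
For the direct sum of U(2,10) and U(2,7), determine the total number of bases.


Bases of a direct sum M1 + M2: |B| = |B(M1)| * |B(M2)|.
|B(U(2,10))| = C(10,2) = 45.
|B(U(2,7))| = C(7,2) = 21.
Total bases = 45 * 21 = 945.

945


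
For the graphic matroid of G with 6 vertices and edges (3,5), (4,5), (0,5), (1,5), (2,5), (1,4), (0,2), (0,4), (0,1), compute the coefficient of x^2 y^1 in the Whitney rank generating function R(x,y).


R(x,y) = sum over A in 2^E of x^(r(E)-r(A)) * y^(|A|-r(A)).
G has 6 vertices, 9 edges. r(E) = 5.
Enumerate all 2^9 = 512 subsets.
Count subsets with r(E)-r(A)=2 and |A|-r(A)=1: 35.

35


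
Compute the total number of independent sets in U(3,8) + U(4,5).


For a direct sum, |I(M1+M2)| = |I(M1)| * |I(M2)|.
|I(U(3,8))| = sum C(8,k) for k=0..3 = 93.
|I(U(4,5))| = sum C(5,k) for k=0..4 = 31.
Total = 93 * 31 = 2883.

2883


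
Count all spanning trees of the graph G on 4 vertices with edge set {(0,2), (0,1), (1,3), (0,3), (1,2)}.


By Kirchhoff's matrix tree theorem, the number of spanning trees equals
the determinant of any cofactor of the Laplacian matrix L.
G has 4 vertices and 5 edges.
Computing the (3 x 3) cofactor determinant gives 8.

8


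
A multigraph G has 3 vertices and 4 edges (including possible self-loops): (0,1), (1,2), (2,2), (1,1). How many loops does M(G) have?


In a graphic matroid, a loop is a self-loop edge (u,u) with rank 0.
Examining all 4 edges for self-loops...
Self-loops found: (2,2), (1,1)
Number of loops = 2.

2


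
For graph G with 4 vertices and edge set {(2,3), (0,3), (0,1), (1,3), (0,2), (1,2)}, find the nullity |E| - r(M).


Cycle rank (nullity) = |E| - r(M) = |E| - (|V| - c).
|E| = 6, |V| = 4, c = 1.
Nullity = 6 - (4 - 1) = 6 - 3 = 3.

3


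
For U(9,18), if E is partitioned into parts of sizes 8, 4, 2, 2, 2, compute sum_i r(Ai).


r(Ai) = min(|Ai|, 9) for each part.
Sum = min(8,9) + min(4,9) + min(2,9) + min(2,9) + min(2,9)
    = 8 + 4 + 2 + 2 + 2
    = 18.

18


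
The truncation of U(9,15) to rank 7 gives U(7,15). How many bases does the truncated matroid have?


Truncating U(9,15) to rank 7 gives U(7,15).
Bases of U(7,15) are all 7-element subsets of 15 elements.
Number of bases = (15 choose 7) = 6435.

6435


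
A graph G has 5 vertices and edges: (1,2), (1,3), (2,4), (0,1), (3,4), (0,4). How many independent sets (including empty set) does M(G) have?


An independent set in a graphic matroid is an acyclic edge subset.
G has 5 vertices and 6 edges.
Enumerate all 2^6 = 64 subsets, checking for acyclicity.
Total independent sets = 54.

54
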